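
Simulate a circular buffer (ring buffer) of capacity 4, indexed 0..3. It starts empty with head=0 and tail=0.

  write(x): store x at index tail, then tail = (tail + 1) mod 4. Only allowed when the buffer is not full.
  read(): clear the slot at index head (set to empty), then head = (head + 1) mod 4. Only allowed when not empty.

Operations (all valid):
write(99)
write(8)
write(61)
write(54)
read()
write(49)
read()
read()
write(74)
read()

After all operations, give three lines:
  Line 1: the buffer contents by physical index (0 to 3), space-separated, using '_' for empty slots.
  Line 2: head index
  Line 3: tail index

write(99): buf=[99 _ _ _], head=0, tail=1, size=1
write(8): buf=[99 8 _ _], head=0, tail=2, size=2
write(61): buf=[99 8 61 _], head=0, tail=3, size=3
write(54): buf=[99 8 61 54], head=0, tail=0, size=4
read(): buf=[_ 8 61 54], head=1, tail=0, size=3
write(49): buf=[49 8 61 54], head=1, tail=1, size=4
read(): buf=[49 _ 61 54], head=2, tail=1, size=3
read(): buf=[49 _ _ 54], head=3, tail=1, size=2
write(74): buf=[49 74 _ 54], head=3, tail=2, size=3
read(): buf=[49 74 _ _], head=0, tail=2, size=2

Answer: 49 74 _ _
0
2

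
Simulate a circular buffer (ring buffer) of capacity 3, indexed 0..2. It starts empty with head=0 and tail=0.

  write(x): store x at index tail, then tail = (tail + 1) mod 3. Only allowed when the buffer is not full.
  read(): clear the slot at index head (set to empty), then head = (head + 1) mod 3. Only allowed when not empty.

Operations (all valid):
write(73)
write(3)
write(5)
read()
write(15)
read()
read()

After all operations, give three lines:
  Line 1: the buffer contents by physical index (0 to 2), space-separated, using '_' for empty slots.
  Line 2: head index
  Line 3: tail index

Answer: 15 _ _
0
1

Derivation:
write(73): buf=[73 _ _], head=0, tail=1, size=1
write(3): buf=[73 3 _], head=0, tail=2, size=2
write(5): buf=[73 3 5], head=0, tail=0, size=3
read(): buf=[_ 3 5], head=1, tail=0, size=2
write(15): buf=[15 3 5], head=1, tail=1, size=3
read(): buf=[15 _ 5], head=2, tail=1, size=2
read(): buf=[15 _ _], head=0, tail=1, size=1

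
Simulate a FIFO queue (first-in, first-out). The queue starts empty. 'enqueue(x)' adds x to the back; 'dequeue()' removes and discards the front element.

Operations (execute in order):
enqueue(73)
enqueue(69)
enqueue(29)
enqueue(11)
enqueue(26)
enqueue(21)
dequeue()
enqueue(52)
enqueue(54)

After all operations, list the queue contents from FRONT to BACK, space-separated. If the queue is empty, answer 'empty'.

Answer: 69 29 11 26 21 52 54

Derivation:
enqueue(73): [73]
enqueue(69): [73, 69]
enqueue(29): [73, 69, 29]
enqueue(11): [73, 69, 29, 11]
enqueue(26): [73, 69, 29, 11, 26]
enqueue(21): [73, 69, 29, 11, 26, 21]
dequeue(): [69, 29, 11, 26, 21]
enqueue(52): [69, 29, 11, 26, 21, 52]
enqueue(54): [69, 29, 11, 26, 21, 52, 54]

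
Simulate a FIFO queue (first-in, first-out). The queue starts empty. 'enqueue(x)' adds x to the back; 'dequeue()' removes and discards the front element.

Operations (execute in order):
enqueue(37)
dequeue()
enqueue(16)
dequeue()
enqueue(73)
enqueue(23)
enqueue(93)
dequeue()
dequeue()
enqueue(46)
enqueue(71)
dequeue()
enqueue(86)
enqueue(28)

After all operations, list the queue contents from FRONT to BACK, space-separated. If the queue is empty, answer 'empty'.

enqueue(37): [37]
dequeue(): []
enqueue(16): [16]
dequeue(): []
enqueue(73): [73]
enqueue(23): [73, 23]
enqueue(93): [73, 23, 93]
dequeue(): [23, 93]
dequeue(): [93]
enqueue(46): [93, 46]
enqueue(71): [93, 46, 71]
dequeue(): [46, 71]
enqueue(86): [46, 71, 86]
enqueue(28): [46, 71, 86, 28]

Answer: 46 71 86 28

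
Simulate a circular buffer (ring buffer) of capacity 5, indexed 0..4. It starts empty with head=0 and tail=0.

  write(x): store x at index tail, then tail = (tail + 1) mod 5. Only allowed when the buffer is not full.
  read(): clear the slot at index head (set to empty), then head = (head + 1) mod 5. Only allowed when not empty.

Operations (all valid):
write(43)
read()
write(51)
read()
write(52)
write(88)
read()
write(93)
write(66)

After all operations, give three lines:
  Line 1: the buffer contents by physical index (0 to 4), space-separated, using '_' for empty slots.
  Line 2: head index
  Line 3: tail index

write(43): buf=[43 _ _ _ _], head=0, tail=1, size=1
read(): buf=[_ _ _ _ _], head=1, tail=1, size=0
write(51): buf=[_ 51 _ _ _], head=1, tail=2, size=1
read(): buf=[_ _ _ _ _], head=2, tail=2, size=0
write(52): buf=[_ _ 52 _ _], head=2, tail=3, size=1
write(88): buf=[_ _ 52 88 _], head=2, tail=4, size=2
read(): buf=[_ _ _ 88 _], head=3, tail=4, size=1
write(93): buf=[_ _ _ 88 93], head=3, tail=0, size=2
write(66): buf=[66 _ _ 88 93], head=3, tail=1, size=3

Answer: 66 _ _ 88 93
3
1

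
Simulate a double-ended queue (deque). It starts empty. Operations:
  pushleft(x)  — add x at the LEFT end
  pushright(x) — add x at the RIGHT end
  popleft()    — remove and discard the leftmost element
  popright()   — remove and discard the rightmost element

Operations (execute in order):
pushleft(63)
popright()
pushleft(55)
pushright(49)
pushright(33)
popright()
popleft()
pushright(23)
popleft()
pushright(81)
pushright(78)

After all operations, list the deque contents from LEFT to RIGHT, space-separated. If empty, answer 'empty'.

Answer: 23 81 78

Derivation:
pushleft(63): [63]
popright(): []
pushleft(55): [55]
pushright(49): [55, 49]
pushright(33): [55, 49, 33]
popright(): [55, 49]
popleft(): [49]
pushright(23): [49, 23]
popleft(): [23]
pushright(81): [23, 81]
pushright(78): [23, 81, 78]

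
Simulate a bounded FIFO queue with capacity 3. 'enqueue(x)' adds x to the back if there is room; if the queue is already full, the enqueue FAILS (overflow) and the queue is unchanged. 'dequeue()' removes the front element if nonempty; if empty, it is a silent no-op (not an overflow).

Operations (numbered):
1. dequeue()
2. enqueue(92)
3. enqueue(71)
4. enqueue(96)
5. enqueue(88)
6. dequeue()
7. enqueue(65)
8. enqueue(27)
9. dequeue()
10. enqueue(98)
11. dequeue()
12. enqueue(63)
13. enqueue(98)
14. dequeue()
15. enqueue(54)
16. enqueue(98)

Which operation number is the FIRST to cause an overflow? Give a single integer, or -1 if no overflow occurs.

1. dequeue(): empty, no-op, size=0
2. enqueue(92): size=1
3. enqueue(71): size=2
4. enqueue(96): size=3
5. enqueue(88): size=3=cap → OVERFLOW (fail)
6. dequeue(): size=2
7. enqueue(65): size=3
8. enqueue(27): size=3=cap → OVERFLOW (fail)
9. dequeue(): size=2
10. enqueue(98): size=3
11. dequeue(): size=2
12. enqueue(63): size=3
13. enqueue(98): size=3=cap → OVERFLOW (fail)
14. dequeue(): size=2
15. enqueue(54): size=3
16. enqueue(98): size=3=cap → OVERFLOW (fail)

Answer: 5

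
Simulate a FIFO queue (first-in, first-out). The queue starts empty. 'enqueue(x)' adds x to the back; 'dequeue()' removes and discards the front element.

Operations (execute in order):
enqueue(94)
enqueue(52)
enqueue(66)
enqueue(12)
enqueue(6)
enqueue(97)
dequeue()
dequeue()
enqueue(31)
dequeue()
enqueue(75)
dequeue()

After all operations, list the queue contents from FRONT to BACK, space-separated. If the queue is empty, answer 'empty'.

Answer: 6 97 31 75

Derivation:
enqueue(94): [94]
enqueue(52): [94, 52]
enqueue(66): [94, 52, 66]
enqueue(12): [94, 52, 66, 12]
enqueue(6): [94, 52, 66, 12, 6]
enqueue(97): [94, 52, 66, 12, 6, 97]
dequeue(): [52, 66, 12, 6, 97]
dequeue(): [66, 12, 6, 97]
enqueue(31): [66, 12, 6, 97, 31]
dequeue(): [12, 6, 97, 31]
enqueue(75): [12, 6, 97, 31, 75]
dequeue(): [6, 97, 31, 75]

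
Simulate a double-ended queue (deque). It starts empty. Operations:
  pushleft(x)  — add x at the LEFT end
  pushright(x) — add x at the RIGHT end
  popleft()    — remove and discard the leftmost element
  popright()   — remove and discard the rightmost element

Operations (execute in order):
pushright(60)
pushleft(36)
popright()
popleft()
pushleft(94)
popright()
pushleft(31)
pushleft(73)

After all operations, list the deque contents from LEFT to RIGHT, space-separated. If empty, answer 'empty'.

pushright(60): [60]
pushleft(36): [36, 60]
popright(): [36]
popleft(): []
pushleft(94): [94]
popright(): []
pushleft(31): [31]
pushleft(73): [73, 31]

Answer: 73 31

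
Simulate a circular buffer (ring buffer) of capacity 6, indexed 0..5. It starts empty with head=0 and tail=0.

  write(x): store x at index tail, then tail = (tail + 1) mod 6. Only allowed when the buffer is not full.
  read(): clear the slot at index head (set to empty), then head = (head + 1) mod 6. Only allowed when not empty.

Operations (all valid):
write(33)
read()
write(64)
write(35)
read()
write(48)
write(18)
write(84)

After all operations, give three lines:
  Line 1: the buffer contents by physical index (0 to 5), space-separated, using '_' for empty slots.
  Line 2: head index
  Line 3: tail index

Answer: _ _ 35 48 18 84
2
0

Derivation:
write(33): buf=[33 _ _ _ _ _], head=0, tail=1, size=1
read(): buf=[_ _ _ _ _ _], head=1, tail=1, size=0
write(64): buf=[_ 64 _ _ _ _], head=1, tail=2, size=1
write(35): buf=[_ 64 35 _ _ _], head=1, tail=3, size=2
read(): buf=[_ _ 35 _ _ _], head=2, tail=3, size=1
write(48): buf=[_ _ 35 48 _ _], head=2, tail=4, size=2
write(18): buf=[_ _ 35 48 18 _], head=2, tail=5, size=3
write(84): buf=[_ _ 35 48 18 84], head=2, tail=0, size=4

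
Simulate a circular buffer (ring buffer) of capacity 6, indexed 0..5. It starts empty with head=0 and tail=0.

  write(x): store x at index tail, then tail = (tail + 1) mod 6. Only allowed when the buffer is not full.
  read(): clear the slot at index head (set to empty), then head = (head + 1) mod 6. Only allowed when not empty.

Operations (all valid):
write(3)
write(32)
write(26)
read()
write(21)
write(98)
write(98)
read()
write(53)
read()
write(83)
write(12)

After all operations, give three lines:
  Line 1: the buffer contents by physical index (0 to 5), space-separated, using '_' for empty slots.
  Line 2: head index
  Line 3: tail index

write(3): buf=[3 _ _ _ _ _], head=0, tail=1, size=1
write(32): buf=[3 32 _ _ _ _], head=0, tail=2, size=2
write(26): buf=[3 32 26 _ _ _], head=0, tail=3, size=3
read(): buf=[_ 32 26 _ _ _], head=1, tail=3, size=2
write(21): buf=[_ 32 26 21 _ _], head=1, tail=4, size=3
write(98): buf=[_ 32 26 21 98 _], head=1, tail=5, size=4
write(98): buf=[_ 32 26 21 98 98], head=1, tail=0, size=5
read(): buf=[_ _ 26 21 98 98], head=2, tail=0, size=4
write(53): buf=[53 _ 26 21 98 98], head=2, tail=1, size=5
read(): buf=[53 _ _ 21 98 98], head=3, tail=1, size=4
write(83): buf=[53 83 _ 21 98 98], head=3, tail=2, size=5
write(12): buf=[53 83 12 21 98 98], head=3, tail=3, size=6

Answer: 53 83 12 21 98 98
3
3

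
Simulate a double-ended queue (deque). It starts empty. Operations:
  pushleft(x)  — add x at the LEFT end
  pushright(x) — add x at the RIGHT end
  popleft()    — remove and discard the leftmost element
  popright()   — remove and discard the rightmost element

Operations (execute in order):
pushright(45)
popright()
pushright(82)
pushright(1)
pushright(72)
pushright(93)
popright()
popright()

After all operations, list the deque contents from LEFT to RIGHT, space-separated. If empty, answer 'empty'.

pushright(45): [45]
popright(): []
pushright(82): [82]
pushright(1): [82, 1]
pushright(72): [82, 1, 72]
pushright(93): [82, 1, 72, 93]
popright(): [82, 1, 72]
popright(): [82, 1]

Answer: 82 1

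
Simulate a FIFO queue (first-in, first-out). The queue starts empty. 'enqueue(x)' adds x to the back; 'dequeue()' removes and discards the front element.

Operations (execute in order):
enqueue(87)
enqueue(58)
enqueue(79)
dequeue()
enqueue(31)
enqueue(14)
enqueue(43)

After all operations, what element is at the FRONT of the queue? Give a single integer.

enqueue(87): queue = [87]
enqueue(58): queue = [87, 58]
enqueue(79): queue = [87, 58, 79]
dequeue(): queue = [58, 79]
enqueue(31): queue = [58, 79, 31]
enqueue(14): queue = [58, 79, 31, 14]
enqueue(43): queue = [58, 79, 31, 14, 43]

Answer: 58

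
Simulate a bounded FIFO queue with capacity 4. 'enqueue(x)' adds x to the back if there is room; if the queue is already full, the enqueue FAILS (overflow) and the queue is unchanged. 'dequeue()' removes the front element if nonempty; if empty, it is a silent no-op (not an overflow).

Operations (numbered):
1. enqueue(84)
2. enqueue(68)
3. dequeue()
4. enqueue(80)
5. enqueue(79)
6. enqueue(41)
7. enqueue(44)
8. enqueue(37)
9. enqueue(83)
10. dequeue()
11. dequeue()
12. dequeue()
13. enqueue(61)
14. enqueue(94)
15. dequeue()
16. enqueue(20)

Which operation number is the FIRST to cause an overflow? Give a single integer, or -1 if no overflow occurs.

1. enqueue(84): size=1
2. enqueue(68): size=2
3. dequeue(): size=1
4. enqueue(80): size=2
5. enqueue(79): size=3
6. enqueue(41): size=4
7. enqueue(44): size=4=cap → OVERFLOW (fail)
8. enqueue(37): size=4=cap → OVERFLOW (fail)
9. enqueue(83): size=4=cap → OVERFLOW (fail)
10. dequeue(): size=3
11. dequeue(): size=2
12. dequeue(): size=1
13. enqueue(61): size=2
14. enqueue(94): size=3
15. dequeue(): size=2
16. enqueue(20): size=3

Answer: 7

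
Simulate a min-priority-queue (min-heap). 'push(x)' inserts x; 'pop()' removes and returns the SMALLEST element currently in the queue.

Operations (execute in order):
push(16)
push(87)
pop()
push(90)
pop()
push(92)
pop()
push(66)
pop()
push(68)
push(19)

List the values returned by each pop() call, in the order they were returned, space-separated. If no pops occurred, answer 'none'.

push(16): heap contents = [16]
push(87): heap contents = [16, 87]
pop() → 16: heap contents = [87]
push(90): heap contents = [87, 90]
pop() → 87: heap contents = [90]
push(92): heap contents = [90, 92]
pop() → 90: heap contents = [92]
push(66): heap contents = [66, 92]
pop() → 66: heap contents = [92]
push(68): heap contents = [68, 92]
push(19): heap contents = [19, 68, 92]

Answer: 16 87 90 66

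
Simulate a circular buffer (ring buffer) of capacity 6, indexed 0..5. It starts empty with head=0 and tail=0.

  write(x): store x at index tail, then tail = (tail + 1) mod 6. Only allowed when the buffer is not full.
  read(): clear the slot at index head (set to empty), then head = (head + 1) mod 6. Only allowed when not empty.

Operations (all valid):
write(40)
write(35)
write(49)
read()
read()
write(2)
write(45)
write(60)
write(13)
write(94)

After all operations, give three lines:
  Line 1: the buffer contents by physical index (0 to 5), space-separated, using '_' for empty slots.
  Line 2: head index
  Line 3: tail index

Answer: 13 94 49 2 45 60
2
2

Derivation:
write(40): buf=[40 _ _ _ _ _], head=0, tail=1, size=1
write(35): buf=[40 35 _ _ _ _], head=0, tail=2, size=2
write(49): buf=[40 35 49 _ _ _], head=0, tail=3, size=3
read(): buf=[_ 35 49 _ _ _], head=1, tail=3, size=2
read(): buf=[_ _ 49 _ _ _], head=2, tail=3, size=1
write(2): buf=[_ _ 49 2 _ _], head=2, tail=4, size=2
write(45): buf=[_ _ 49 2 45 _], head=2, tail=5, size=3
write(60): buf=[_ _ 49 2 45 60], head=2, tail=0, size=4
write(13): buf=[13 _ 49 2 45 60], head=2, tail=1, size=5
write(94): buf=[13 94 49 2 45 60], head=2, tail=2, size=6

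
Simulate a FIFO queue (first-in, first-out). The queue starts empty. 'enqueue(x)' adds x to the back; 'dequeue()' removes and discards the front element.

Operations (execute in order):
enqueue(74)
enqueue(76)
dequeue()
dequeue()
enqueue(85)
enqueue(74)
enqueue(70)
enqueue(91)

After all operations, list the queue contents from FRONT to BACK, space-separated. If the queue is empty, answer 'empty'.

enqueue(74): [74]
enqueue(76): [74, 76]
dequeue(): [76]
dequeue(): []
enqueue(85): [85]
enqueue(74): [85, 74]
enqueue(70): [85, 74, 70]
enqueue(91): [85, 74, 70, 91]

Answer: 85 74 70 91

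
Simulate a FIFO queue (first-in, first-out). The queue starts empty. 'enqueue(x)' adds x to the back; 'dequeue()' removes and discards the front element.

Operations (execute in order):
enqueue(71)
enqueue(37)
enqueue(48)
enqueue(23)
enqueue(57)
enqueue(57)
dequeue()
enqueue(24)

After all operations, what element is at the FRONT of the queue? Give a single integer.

enqueue(71): queue = [71]
enqueue(37): queue = [71, 37]
enqueue(48): queue = [71, 37, 48]
enqueue(23): queue = [71, 37, 48, 23]
enqueue(57): queue = [71, 37, 48, 23, 57]
enqueue(57): queue = [71, 37, 48, 23, 57, 57]
dequeue(): queue = [37, 48, 23, 57, 57]
enqueue(24): queue = [37, 48, 23, 57, 57, 24]

Answer: 37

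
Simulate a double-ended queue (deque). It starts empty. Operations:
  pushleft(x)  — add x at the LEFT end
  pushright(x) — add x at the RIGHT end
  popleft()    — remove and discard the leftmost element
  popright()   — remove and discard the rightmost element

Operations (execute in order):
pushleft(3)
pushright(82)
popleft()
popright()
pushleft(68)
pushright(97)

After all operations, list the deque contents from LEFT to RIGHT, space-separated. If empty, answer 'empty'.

pushleft(3): [3]
pushright(82): [3, 82]
popleft(): [82]
popright(): []
pushleft(68): [68]
pushright(97): [68, 97]

Answer: 68 97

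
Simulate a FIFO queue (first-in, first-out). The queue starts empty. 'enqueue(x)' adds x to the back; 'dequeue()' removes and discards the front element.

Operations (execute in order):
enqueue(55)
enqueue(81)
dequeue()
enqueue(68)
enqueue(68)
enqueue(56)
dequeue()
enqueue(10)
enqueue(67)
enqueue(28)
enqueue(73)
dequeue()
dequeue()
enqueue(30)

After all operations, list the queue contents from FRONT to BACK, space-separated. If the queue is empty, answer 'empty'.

Answer: 56 10 67 28 73 30

Derivation:
enqueue(55): [55]
enqueue(81): [55, 81]
dequeue(): [81]
enqueue(68): [81, 68]
enqueue(68): [81, 68, 68]
enqueue(56): [81, 68, 68, 56]
dequeue(): [68, 68, 56]
enqueue(10): [68, 68, 56, 10]
enqueue(67): [68, 68, 56, 10, 67]
enqueue(28): [68, 68, 56, 10, 67, 28]
enqueue(73): [68, 68, 56, 10, 67, 28, 73]
dequeue(): [68, 56, 10, 67, 28, 73]
dequeue(): [56, 10, 67, 28, 73]
enqueue(30): [56, 10, 67, 28, 73, 30]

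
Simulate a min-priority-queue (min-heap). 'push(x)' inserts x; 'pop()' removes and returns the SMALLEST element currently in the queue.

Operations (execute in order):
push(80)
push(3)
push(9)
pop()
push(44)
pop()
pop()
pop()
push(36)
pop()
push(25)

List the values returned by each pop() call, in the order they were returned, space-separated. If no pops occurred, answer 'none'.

Answer: 3 9 44 80 36

Derivation:
push(80): heap contents = [80]
push(3): heap contents = [3, 80]
push(9): heap contents = [3, 9, 80]
pop() → 3: heap contents = [9, 80]
push(44): heap contents = [9, 44, 80]
pop() → 9: heap contents = [44, 80]
pop() → 44: heap contents = [80]
pop() → 80: heap contents = []
push(36): heap contents = [36]
pop() → 36: heap contents = []
push(25): heap contents = [25]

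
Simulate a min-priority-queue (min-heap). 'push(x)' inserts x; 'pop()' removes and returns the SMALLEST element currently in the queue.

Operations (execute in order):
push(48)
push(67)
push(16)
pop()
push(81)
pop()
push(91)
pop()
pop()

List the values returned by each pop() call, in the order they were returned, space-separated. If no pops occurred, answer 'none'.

push(48): heap contents = [48]
push(67): heap contents = [48, 67]
push(16): heap contents = [16, 48, 67]
pop() → 16: heap contents = [48, 67]
push(81): heap contents = [48, 67, 81]
pop() → 48: heap contents = [67, 81]
push(91): heap contents = [67, 81, 91]
pop() → 67: heap contents = [81, 91]
pop() → 81: heap contents = [91]

Answer: 16 48 67 81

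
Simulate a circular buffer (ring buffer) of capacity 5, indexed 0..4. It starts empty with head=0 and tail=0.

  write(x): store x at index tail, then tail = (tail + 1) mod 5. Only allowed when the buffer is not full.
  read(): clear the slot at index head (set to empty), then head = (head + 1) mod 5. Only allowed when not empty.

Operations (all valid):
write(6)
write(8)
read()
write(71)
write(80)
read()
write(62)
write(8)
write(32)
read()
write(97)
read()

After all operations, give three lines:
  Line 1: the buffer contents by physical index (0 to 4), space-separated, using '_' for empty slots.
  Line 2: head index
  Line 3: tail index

write(6): buf=[6 _ _ _ _], head=0, tail=1, size=1
write(8): buf=[6 8 _ _ _], head=0, tail=2, size=2
read(): buf=[_ 8 _ _ _], head=1, tail=2, size=1
write(71): buf=[_ 8 71 _ _], head=1, tail=3, size=2
write(80): buf=[_ 8 71 80 _], head=1, tail=4, size=3
read(): buf=[_ _ 71 80 _], head=2, tail=4, size=2
write(62): buf=[_ _ 71 80 62], head=2, tail=0, size=3
write(8): buf=[8 _ 71 80 62], head=2, tail=1, size=4
write(32): buf=[8 32 71 80 62], head=2, tail=2, size=5
read(): buf=[8 32 _ 80 62], head=3, tail=2, size=4
write(97): buf=[8 32 97 80 62], head=3, tail=3, size=5
read(): buf=[8 32 97 _ 62], head=4, tail=3, size=4

Answer: 8 32 97 _ 62
4
3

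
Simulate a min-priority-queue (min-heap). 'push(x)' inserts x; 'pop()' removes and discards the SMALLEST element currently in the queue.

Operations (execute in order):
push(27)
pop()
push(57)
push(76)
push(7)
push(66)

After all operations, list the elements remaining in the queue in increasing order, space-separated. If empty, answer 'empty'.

Answer: 7 57 66 76

Derivation:
push(27): heap contents = [27]
pop() → 27: heap contents = []
push(57): heap contents = [57]
push(76): heap contents = [57, 76]
push(7): heap contents = [7, 57, 76]
push(66): heap contents = [7, 57, 66, 76]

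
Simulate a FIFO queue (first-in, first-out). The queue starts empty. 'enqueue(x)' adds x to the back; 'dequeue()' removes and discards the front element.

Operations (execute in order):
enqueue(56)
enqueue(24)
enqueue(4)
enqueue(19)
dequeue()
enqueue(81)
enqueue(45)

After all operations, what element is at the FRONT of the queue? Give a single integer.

Answer: 24

Derivation:
enqueue(56): queue = [56]
enqueue(24): queue = [56, 24]
enqueue(4): queue = [56, 24, 4]
enqueue(19): queue = [56, 24, 4, 19]
dequeue(): queue = [24, 4, 19]
enqueue(81): queue = [24, 4, 19, 81]
enqueue(45): queue = [24, 4, 19, 81, 45]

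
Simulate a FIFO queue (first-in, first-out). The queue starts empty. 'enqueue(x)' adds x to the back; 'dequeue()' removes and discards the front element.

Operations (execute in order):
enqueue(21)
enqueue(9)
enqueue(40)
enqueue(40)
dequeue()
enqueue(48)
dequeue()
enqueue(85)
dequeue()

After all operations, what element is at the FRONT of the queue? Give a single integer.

Answer: 40

Derivation:
enqueue(21): queue = [21]
enqueue(9): queue = [21, 9]
enqueue(40): queue = [21, 9, 40]
enqueue(40): queue = [21, 9, 40, 40]
dequeue(): queue = [9, 40, 40]
enqueue(48): queue = [9, 40, 40, 48]
dequeue(): queue = [40, 40, 48]
enqueue(85): queue = [40, 40, 48, 85]
dequeue(): queue = [40, 48, 85]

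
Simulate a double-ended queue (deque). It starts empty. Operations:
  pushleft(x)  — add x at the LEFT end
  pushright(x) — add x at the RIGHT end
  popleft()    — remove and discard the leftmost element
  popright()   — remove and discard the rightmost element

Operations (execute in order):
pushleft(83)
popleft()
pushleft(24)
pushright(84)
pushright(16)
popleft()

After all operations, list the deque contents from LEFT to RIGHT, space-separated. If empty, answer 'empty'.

pushleft(83): [83]
popleft(): []
pushleft(24): [24]
pushright(84): [24, 84]
pushright(16): [24, 84, 16]
popleft(): [84, 16]

Answer: 84 16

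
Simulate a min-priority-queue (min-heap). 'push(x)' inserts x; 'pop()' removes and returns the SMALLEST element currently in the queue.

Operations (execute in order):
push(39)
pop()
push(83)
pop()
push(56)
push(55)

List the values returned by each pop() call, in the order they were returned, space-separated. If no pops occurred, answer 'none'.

push(39): heap contents = [39]
pop() → 39: heap contents = []
push(83): heap contents = [83]
pop() → 83: heap contents = []
push(56): heap contents = [56]
push(55): heap contents = [55, 56]

Answer: 39 83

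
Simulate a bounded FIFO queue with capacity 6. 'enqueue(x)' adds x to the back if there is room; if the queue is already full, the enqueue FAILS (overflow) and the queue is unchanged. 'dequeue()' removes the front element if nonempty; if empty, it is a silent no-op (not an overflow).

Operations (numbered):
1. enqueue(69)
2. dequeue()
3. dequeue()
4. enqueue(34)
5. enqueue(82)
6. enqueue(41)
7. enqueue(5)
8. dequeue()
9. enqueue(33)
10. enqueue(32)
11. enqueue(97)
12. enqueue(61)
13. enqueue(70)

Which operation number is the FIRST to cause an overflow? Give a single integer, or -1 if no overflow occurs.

1. enqueue(69): size=1
2. dequeue(): size=0
3. dequeue(): empty, no-op, size=0
4. enqueue(34): size=1
5. enqueue(82): size=2
6. enqueue(41): size=3
7. enqueue(5): size=4
8. dequeue(): size=3
9. enqueue(33): size=4
10. enqueue(32): size=5
11. enqueue(97): size=6
12. enqueue(61): size=6=cap → OVERFLOW (fail)
13. enqueue(70): size=6=cap → OVERFLOW (fail)

Answer: 12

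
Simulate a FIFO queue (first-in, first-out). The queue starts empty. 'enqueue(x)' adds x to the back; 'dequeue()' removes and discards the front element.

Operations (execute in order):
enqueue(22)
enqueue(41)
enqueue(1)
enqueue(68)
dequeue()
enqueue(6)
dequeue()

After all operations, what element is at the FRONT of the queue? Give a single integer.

Answer: 1

Derivation:
enqueue(22): queue = [22]
enqueue(41): queue = [22, 41]
enqueue(1): queue = [22, 41, 1]
enqueue(68): queue = [22, 41, 1, 68]
dequeue(): queue = [41, 1, 68]
enqueue(6): queue = [41, 1, 68, 6]
dequeue(): queue = [1, 68, 6]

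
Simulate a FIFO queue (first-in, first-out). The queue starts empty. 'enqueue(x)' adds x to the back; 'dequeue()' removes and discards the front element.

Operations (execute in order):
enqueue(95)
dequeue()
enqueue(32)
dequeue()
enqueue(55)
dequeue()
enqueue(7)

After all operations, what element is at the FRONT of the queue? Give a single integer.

enqueue(95): queue = [95]
dequeue(): queue = []
enqueue(32): queue = [32]
dequeue(): queue = []
enqueue(55): queue = [55]
dequeue(): queue = []
enqueue(7): queue = [7]

Answer: 7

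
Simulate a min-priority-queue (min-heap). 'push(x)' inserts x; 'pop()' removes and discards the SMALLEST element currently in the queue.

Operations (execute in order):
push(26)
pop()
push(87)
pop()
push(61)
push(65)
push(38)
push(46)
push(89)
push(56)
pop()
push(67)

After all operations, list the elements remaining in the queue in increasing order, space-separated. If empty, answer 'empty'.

push(26): heap contents = [26]
pop() → 26: heap contents = []
push(87): heap contents = [87]
pop() → 87: heap contents = []
push(61): heap contents = [61]
push(65): heap contents = [61, 65]
push(38): heap contents = [38, 61, 65]
push(46): heap contents = [38, 46, 61, 65]
push(89): heap contents = [38, 46, 61, 65, 89]
push(56): heap contents = [38, 46, 56, 61, 65, 89]
pop() → 38: heap contents = [46, 56, 61, 65, 89]
push(67): heap contents = [46, 56, 61, 65, 67, 89]

Answer: 46 56 61 65 67 89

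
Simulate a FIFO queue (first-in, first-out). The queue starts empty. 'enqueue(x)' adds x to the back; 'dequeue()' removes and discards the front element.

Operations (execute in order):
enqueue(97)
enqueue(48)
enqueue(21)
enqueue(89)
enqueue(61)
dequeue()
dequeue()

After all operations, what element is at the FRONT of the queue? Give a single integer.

Answer: 21

Derivation:
enqueue(97): queue = [97]
enqueue(48): queue = [97, 48]
enqueue(21): queue = [97, 48, 21]
enqueue(89): queue = [97, 48, 21, 89]
enqueue(61): queue = [97, 48, 21, 89, 61]
dequeue(): queue = [48, 21, 89, 61]
dequeue(): queue = [21, 89, 61]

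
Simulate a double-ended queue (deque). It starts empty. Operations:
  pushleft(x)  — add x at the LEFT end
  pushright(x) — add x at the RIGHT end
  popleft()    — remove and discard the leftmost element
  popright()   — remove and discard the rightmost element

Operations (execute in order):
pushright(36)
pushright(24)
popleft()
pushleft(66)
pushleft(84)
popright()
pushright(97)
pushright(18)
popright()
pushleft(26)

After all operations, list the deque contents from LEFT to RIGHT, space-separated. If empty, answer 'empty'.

pushright(36): [36]
pushright(24): [36, 24]
popleft(): [24]
pushleft(66): [66, 24]
pushleft(84): [84, 66, 24]
popright(): [84, 66]
pushright(97): [84, 66, 97]
pushright(18): [84, 66, 97, 18]
popright(): [84, 66, 97]
pushleft(26): [26, 84, 66, 97]

Answer: 26 84 66 97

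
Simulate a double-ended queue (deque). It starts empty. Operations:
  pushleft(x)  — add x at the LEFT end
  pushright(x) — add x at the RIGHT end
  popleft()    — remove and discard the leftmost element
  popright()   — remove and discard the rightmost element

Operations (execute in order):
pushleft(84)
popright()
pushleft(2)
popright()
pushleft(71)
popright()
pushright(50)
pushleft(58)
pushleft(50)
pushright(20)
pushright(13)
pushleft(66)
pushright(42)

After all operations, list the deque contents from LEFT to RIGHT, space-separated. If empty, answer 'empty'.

pushleft(84): [84]
popright(): []
pushleft(2): [2]
popright(): []
pushleft(71): [71]
popright(): []
pushright(50): [50]
pushleft(58): [58, 50]
pushleft(50): [50, 58, 50]
pushright(20): [50, 58, 50, 20]
pushright(13): [50, 58, 50, 20, 13]
pushleft(66): [66, 50, 58, 50, 20, 13]
pushright(42): [66, 50, 58, 50, 20, 13, 42]

Answer: 66 50 58 50 20 13 42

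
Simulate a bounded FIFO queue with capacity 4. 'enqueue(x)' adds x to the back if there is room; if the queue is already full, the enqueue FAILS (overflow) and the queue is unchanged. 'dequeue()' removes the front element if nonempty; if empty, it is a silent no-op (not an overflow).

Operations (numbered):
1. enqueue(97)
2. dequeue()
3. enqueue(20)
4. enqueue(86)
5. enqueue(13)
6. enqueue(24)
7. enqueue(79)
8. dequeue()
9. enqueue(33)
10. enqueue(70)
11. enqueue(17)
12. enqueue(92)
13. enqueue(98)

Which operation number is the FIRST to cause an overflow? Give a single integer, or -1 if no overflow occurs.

1. enqueue(97): size=1
2. dequeue(): size=0
3. enqueue(20): size=1
4. enqueue(86): size=2
5. enqueue(13): size=3
6. enqueue(24): size=4
7. enqueue(79): size=4=cap → OVERFLOW (fail)
8. dequeue(): size=3
9. enqueue(33): size=4
10. enqueue(70): size=4=cap → OVERFLOW (fail)
11. enqueue(17): size=4=cap → OVERFLOW (fail)
12. enqueue(92): size=4=cap → OVERFLOW (fail)
13. enqueue(98): size=4=cap → OVERFLOW (fail)

Answer: 7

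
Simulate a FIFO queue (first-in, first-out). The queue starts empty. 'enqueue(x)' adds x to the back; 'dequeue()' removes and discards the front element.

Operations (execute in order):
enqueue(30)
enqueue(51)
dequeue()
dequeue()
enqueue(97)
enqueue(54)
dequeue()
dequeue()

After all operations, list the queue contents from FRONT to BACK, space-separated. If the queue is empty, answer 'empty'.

Answer: empty

Derivation:
enqueue(30): [30]
enqueue(51): [30, 51]
dequeue(): [51]
dequeue(): []
enqueue(97): [97]
enqueue(54): [97, 54]
dequeue(): [54]
dequeue(): []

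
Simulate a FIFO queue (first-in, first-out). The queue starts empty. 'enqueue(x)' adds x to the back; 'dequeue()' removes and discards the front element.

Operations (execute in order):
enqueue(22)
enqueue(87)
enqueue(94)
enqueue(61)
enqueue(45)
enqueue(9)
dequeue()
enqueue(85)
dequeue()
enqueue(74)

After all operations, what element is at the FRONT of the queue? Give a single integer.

Answer: 94

Derivation:
enqueue(22): queue = [22]
enqueue(87): queue = [22, 87]
enqueue(94): queue = [22, 87, 94]
enqueue(61): queue = [22, 87, 94, 61]
enqueue(45): queue = [22, 87, 94, 61, 45]
enqueue(9): queue = [22, 87, 94, 61, 45, 9]
dequeue(): queue = [87, 94, 61, 45, 9]
enqueue(85): queue = [87, 94, 61, 45, 9, 85]
dequeue(): queue = [94, 61, 45, 9, 85]
enqueue(74): queue = [94, 61, 45, 9, 85, 74]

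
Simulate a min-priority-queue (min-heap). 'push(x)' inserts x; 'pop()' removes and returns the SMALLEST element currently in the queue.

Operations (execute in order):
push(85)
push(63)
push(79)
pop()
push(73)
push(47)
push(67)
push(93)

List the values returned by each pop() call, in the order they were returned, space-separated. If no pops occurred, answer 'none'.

Answer: 63

Derivation:
push(85): heap contents = [85]
push(63): heap contents = [63, 85]
push(79): heap contents = [63, 79, 85]
pop() → 63: heap contents = [79, 85]
push(73): heap contents = [73, 79, 85]
push(47): heap contents = [47, 73, 79, 85]
push(67): heap contents = [47, 67, 73, 79, 85]
push(93): heap contents = [47, 67, 73, 79, 85, 93]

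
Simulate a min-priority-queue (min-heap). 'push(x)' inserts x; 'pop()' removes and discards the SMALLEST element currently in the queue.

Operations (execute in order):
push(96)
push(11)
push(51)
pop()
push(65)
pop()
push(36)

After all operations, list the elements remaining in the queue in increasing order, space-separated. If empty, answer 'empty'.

Answer: 36 65 96

Derivation:
push(96): heap contents = [96]
push(11): heap contents = [11, 96]
push(51): heap contents = [11, 51, 96]
pop() → 11: heap contents = [51, 96]
push(65): heap contents = [51, 65, 96]
pop() → 51: heap contents = [65, 96]
push(36): heap contents = [36, 65, 96]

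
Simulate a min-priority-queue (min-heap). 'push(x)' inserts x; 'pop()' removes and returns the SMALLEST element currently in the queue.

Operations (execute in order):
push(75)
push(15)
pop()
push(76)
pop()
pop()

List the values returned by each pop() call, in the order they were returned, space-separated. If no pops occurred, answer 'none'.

Answer: 15 75 76

Derivation:
push(75): heap contents = [75]
push(15): heap contents = [15, 75]
pop() → 15: heap contents = [75]
push(76): heap contents = [75, 76]
pop() → 75: heap contents = [76]
pop() → 76: heap contents = []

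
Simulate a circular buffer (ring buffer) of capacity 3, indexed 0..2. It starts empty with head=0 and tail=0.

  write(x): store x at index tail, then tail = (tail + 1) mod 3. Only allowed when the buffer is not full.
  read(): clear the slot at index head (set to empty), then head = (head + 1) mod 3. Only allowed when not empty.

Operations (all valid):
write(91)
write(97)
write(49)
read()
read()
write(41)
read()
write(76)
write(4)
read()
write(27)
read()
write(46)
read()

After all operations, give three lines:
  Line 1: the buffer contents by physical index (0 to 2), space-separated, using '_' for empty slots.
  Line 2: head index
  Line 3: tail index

write(91): buf=[91 _ _], head=0, tail=1, size=1
write(97): buf=[91 97 _], head=0, tail=2, size=2
write(49): buf=[91 97 49], head=0, tail=0, size=3
read(): buf=[_ 97 49], head=1, tail=0, size=2
read(): buf=[_ _ 49], head=2, tail=0, size=1
write(41): buf=[41 _ 49], head=2, tail=1, size=2
read(): buf=[41 _ _], head=0, tail=1, size=1
write(76): buf=[41 76 _], head=0, tail=2, size=2
write(4): buf=[41 76 4], head=0, tail=0, size=3
read(): buf=[_ 76 4], head=1, tail=0, size=2
write(27): buf=[27 76 4], head=1, tail=1, size=3
read(): buf=[27 _ 4], head=2, tail=1, size=2
write(46): buf=[27 46 4], head=2, tail=2, size=3
read(): buf=[27 46 _], head=0, tail=2, size=2

Answer: 27 46 _
0
2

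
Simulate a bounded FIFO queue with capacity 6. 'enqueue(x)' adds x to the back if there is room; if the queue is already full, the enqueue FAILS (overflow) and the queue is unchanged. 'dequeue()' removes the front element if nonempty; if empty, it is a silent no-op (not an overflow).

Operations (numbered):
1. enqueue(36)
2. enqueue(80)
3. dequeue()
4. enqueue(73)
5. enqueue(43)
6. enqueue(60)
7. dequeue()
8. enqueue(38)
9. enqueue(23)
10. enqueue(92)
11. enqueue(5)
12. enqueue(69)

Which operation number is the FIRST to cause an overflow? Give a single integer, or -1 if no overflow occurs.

Answer: 11

Derivation:
1. enqueue(36): size=1
2. enqueue(80): size=2
3. dequeue(): size=1
4. enqueue(73): size=2
5. enqueue(43): size=3
6. enqueue(60): size=4
7. dequeue(): size=3
8. enqueue(38): size=4
9. enqueue(23): size=5
10. enqueue(92): size=6
11. enqueue(5): size=6=cap → OVERFLOW (fail)
12. enqueue(69): size=6=cap → OVERFLOW (fail)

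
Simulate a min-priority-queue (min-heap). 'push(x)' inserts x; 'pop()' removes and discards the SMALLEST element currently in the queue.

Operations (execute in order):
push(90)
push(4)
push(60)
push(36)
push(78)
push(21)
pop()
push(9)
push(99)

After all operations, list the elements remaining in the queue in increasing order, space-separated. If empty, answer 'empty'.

Answer: 9 21 36 60 78 90 99

Derivation:
push(90): heap contents = [90]
push(4): heap contents = [4, 90]
push(60): heap contents = [4, 60, 90]
push(36): heap contents = [4, 36, 60, 90]
push(78): heap contents = [4, 36, 60, 78, 90]
push(21): heap contents = [4, 21, 36, 60, 78, 90]
pop() → 4: heap contents = [21, 36, 60, 78, 90]
push(9): heap contents = [9, 21, 36, 60, 78, 90]
push(99): heap contents = [9, 21, 36, 60, 78, 90, 99]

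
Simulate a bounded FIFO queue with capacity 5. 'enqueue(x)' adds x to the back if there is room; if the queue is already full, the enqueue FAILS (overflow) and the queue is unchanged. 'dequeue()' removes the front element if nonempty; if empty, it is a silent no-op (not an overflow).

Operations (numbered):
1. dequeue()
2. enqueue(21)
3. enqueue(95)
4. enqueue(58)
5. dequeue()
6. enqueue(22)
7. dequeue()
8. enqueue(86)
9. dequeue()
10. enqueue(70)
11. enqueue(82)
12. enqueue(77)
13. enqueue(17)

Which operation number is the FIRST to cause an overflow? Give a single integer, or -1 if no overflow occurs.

Answer: 13

Derivation:
1. dequeue(): empty, no-op, size=0
2. enqueue(21): size=1
3. enqueue(95): size=2
4. enqueue(58): size=3
5. dequeue(): size=2
6. enqueue(22): size=3
7. dequeue(): size=2
8. enqueue(86): size=3
9. dequeue(): size=2
10. enqueue(70): size=3
11. enqueue(82): size=4
12. enqueue(77): size=5
13. enqueue(17): size=5=cap → OVERFLOW (fail)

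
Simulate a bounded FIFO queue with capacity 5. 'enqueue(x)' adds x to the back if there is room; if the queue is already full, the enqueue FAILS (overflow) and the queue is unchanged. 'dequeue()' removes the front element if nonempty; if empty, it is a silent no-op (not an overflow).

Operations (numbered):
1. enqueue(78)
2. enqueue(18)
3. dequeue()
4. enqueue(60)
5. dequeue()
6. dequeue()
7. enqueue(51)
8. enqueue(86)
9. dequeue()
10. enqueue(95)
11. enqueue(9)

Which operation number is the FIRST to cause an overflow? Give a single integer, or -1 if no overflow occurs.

1. enqueue(78): size=1
2. enqueue(18): size=2
3. dequeue(): size=1
4. enqueue(60): size=2
5. dequeue(): size=1
6. dequeue(): size=0
7. enqueue(51): size=1
8. enqueue(86): size=2
9. dequeue(): size=1
10. enqueue(95): size=2
11. enqueue(9): size=3

Answer: -1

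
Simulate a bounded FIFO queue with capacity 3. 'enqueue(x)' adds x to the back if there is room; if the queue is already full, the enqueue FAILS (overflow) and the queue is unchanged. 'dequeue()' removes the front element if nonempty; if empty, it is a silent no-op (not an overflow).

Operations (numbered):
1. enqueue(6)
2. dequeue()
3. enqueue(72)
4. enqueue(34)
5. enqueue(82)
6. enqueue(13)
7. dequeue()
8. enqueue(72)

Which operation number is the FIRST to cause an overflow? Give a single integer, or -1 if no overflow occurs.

Answer: 6

Derivation:
1. enqueue(6): size=1
2. dequeue(): size=0
3. enqueue(72): size=1
4. enqueue(34): size=2
5. enqueue(82): size=3
6. enqueue(13): size=3=cap → OVERFLOW (fail)
7. dequeue(): size=2
8. enqueue(72): size=3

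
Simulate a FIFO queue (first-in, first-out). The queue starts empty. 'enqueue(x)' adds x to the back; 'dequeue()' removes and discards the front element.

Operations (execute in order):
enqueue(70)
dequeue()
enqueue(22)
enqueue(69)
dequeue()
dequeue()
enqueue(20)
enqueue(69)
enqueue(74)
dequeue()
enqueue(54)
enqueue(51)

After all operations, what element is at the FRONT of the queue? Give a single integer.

enqueue(70): queue = [70]
dequeue(): queue = []
enqueue(22): queue = [22]
enqueue(69): queue = [22, 69]
dequeue(): queue = [69]
dequeue(): queue = []
enqueue(20): queue = [20]
enqueue(69): queue = [20, 69]
enqueue(74): queue = [20, 69, 74]
dequeue(): queue = [69, 74]
enqueue(54): queue = [69, 74, 54]
enqueue(51): queue = [69, 74, 54, 51]

Answer: 69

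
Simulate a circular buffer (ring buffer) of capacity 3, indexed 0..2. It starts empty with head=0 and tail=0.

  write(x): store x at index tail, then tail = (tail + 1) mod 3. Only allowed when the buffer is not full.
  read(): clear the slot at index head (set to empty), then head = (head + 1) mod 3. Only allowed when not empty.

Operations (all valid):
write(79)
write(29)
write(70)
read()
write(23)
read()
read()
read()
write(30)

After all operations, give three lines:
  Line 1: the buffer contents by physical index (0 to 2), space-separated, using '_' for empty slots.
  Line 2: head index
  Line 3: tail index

write(79): buf=[79 _ _], head=0, tail=1, size=1
write(29): buf=[79 29 _], head=0, tail=2, size=2
write(70): buf=[79 29 70], head=0, tail=0, size=3
read(): buf=[_ 29 70], head=1, tail=0, size=2
write(23): buf=[23 29 70], head=1, tail=1, size=3
read(): buf=[23 _ 70], head=2, tail=1, size=2
read(): buf=[23 _ _], head=0, tail=1, size=1
read(): buf=[_ _ _], head=1, tail=1, size=0
write(30): buf=[_ 30 _], head=1, tail=2, size=1

Answer: _ 30 _
1
2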